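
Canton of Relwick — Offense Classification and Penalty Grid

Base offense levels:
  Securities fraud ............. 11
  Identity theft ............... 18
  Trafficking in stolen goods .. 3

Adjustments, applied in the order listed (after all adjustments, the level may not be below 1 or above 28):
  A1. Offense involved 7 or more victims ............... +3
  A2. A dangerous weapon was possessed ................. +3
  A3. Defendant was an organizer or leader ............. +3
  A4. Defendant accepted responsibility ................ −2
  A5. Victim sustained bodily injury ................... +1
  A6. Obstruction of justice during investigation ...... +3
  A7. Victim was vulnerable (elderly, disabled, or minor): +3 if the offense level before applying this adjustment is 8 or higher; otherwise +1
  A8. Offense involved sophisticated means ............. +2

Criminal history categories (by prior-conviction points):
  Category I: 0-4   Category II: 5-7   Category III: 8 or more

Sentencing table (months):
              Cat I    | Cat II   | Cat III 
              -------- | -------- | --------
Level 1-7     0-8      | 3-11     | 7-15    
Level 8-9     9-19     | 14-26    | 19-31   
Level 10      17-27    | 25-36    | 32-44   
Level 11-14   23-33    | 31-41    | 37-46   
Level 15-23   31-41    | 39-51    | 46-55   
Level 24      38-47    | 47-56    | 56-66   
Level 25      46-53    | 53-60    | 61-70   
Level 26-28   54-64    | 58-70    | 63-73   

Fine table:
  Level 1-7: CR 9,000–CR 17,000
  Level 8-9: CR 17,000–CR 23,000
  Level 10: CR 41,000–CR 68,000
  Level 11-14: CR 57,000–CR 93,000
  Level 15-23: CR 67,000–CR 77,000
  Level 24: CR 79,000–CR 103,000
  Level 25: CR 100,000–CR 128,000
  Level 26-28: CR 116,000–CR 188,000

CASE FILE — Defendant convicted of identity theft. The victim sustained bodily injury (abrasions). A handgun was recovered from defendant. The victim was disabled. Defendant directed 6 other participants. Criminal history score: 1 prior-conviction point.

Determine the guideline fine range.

CR 116,000–CR 188,000

Base offense level for identity theft: 18.
A1 does not apply.
A2 applies: 18 + 3 = 21.
A3 applies: 21 + 3 = 24.
A5 applies: 24 + 1 = 25.
A7 applies (level before this adjustment is 25 ≥ 8, so +3): 25 + 3 = 28.
A8 does not apply.
Final offense level: 28.
Level 28 falls in the 26-28 band.
Fine table: Level 26-28 → CR 116,000–CR 188,000.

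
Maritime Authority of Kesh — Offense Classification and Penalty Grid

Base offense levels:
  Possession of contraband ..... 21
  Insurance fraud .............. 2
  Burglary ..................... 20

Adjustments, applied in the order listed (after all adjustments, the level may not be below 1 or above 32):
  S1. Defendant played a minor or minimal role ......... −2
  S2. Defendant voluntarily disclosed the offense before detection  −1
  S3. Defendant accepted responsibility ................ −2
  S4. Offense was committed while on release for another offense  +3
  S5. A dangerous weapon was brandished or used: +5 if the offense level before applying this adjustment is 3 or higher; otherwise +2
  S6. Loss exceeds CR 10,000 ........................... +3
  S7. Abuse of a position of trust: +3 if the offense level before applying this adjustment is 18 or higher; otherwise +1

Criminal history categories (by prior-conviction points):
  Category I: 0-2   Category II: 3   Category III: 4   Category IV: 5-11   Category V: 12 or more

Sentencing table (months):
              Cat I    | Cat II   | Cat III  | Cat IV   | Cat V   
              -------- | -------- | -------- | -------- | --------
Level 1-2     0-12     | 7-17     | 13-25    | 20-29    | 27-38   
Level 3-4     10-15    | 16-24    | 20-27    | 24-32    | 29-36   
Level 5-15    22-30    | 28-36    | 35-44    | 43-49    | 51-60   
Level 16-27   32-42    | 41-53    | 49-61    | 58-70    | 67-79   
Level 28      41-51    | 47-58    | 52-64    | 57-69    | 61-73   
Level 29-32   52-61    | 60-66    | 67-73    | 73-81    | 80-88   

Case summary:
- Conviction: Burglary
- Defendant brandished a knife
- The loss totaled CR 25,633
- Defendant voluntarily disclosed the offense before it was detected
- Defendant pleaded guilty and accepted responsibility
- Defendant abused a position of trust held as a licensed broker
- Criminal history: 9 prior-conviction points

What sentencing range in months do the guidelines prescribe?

Base offense level for burglary: 20.
S2 applies: 20 − 1 = 19.
S3 applies: 19 − 2 = 17.
S4 does not apply.
S5 applies (level before this adjustment is 17 ≥ 3, so +5): 17 + 5 = 22.
S6 applies: 22 + 3 = 25.
S7 applies (level before this adjustment is 25 ≥ 18, so +3): 25 + 3 = 28.
Final offense level: 28.
Criminal history: 9 prior points → Category IV (5-11).
Level 28 falls in the 28 band.
Grid: Level 28 × Category IV = 57-69 months.

57-69 months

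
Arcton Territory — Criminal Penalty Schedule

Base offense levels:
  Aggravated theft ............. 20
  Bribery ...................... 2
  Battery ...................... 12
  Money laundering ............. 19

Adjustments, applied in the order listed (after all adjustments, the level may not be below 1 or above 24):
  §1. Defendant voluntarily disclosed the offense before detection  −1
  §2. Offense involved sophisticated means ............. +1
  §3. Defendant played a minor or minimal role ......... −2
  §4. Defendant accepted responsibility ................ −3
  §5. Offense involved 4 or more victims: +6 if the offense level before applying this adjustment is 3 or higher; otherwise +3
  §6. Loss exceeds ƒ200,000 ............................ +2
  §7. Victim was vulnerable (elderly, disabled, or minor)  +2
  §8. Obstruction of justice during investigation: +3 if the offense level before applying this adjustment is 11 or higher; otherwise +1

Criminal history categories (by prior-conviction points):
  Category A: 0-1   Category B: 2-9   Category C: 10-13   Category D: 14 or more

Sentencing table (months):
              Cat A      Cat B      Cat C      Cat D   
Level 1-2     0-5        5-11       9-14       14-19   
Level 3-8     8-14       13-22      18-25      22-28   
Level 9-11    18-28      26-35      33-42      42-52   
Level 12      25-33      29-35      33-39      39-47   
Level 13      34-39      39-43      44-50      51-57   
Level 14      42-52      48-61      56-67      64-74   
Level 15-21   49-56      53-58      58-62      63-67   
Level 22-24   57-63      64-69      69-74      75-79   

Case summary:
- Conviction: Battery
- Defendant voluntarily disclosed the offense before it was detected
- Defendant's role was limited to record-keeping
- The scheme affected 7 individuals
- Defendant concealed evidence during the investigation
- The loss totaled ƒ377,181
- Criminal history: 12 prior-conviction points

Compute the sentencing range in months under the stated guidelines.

58-62 months

Base offense level for battery: 12.
§1 applies: 12 − 1 = 11.
§3 applies: 11 − 2 = 9.
§5 applies (level before this adjustment is 9 ≥ 3, so +6): 9 + 6 = 15.
§6 applies: 15 + 2 = 17.
§7 does not apply.
§8 applies (level before this adjustment is 17 ≥ 11, so +3): 17 + 3 = 20.
Final offense level: 20.
Criminal history: 12 prior points → Category C (10-13).
Level 20 falls in the 15-21 band.
Grid: Level 15-21 × Category C = 58-62 months.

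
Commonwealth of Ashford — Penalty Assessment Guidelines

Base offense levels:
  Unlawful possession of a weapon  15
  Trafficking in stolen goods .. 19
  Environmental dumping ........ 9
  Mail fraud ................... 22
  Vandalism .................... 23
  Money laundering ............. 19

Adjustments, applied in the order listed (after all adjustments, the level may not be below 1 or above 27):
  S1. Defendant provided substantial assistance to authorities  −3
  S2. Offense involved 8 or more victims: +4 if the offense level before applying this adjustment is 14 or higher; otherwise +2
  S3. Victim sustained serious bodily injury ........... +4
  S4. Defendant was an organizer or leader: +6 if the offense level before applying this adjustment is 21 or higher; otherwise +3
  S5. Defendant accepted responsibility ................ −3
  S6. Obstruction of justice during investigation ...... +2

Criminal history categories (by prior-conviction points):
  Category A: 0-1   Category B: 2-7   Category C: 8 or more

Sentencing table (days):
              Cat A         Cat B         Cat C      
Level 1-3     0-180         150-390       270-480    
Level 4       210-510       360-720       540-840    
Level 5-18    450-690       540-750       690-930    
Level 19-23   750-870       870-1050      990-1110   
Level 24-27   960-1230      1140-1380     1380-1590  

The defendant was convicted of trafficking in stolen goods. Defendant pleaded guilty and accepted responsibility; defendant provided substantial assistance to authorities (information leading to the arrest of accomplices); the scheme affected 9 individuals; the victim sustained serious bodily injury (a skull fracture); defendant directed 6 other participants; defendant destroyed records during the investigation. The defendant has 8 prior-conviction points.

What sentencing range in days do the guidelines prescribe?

Base offense level for trafficking in stolen goods: 19.
S1 applies: 19 − 3 = 16.
S2 applies (level before this adjustment is 16 ≥ 14, so +4): 16 + 4 = 20.
S3 applies: 20 + 4 = 24.
S4 applies (level before this adjustment is 24 ≥ 21, so +6): 24 + 6 = 30.
S5 applies: 30 − 3 = 27.
S6 applies: 27 + 2 = 29.
Level 29 exceeds the maximum of 27; capped at 27.
Final offense level: 27.
Criminal history: 8 prior points → Category C (8+).
Level 27 falls in the 24-27 band.
Grid: Level 24-27 × Category C = 1380-1590 days.

1380-1590 days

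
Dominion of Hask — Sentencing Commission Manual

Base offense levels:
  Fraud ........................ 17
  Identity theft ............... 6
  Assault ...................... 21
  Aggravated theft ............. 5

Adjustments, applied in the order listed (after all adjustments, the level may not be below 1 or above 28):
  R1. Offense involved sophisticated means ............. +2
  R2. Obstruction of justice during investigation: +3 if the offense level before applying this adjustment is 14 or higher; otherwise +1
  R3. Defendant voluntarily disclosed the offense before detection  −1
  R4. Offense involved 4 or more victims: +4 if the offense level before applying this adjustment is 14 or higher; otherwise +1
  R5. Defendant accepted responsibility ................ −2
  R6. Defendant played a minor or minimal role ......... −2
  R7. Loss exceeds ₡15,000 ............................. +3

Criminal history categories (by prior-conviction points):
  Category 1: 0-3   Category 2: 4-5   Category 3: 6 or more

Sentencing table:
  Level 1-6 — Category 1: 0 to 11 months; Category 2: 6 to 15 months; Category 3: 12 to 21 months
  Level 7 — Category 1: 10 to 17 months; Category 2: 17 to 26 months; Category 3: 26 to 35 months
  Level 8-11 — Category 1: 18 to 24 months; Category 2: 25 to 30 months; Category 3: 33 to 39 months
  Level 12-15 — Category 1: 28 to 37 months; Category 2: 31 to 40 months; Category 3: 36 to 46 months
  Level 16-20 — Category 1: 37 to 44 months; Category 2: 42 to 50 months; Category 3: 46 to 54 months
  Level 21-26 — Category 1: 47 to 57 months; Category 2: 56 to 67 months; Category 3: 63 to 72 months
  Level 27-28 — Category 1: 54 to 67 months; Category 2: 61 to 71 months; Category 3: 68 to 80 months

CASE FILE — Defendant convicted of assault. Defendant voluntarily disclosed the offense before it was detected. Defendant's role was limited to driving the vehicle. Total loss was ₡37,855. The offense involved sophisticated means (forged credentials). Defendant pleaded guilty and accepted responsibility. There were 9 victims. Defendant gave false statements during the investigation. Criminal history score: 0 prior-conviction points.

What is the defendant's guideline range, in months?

Base offense level for assault: 21.
R1 applies: 21 + 2 = 23.
R2 applies (level before this adjustment is 23 ≥ 14, so +3): 23 + 3 = 26.
R3 applies: 26 − 1 = 25.
R4 applies (level before this adjustment is 25 ≥ 14, so +4): 25 + 4 = 29.
R5 applies: 29 − 2 = 27.
R6 applies: 27 − 2 = 25.
R7 applies: 25 + 3 = 28.
Final offense level: 28.
Criminal history: 0 prior points → Category 1 (0-3).
Level 28 falls in the 27-28 band.
Grid: Level 27-28 × Category 1 = 54-67 months.

54-67 months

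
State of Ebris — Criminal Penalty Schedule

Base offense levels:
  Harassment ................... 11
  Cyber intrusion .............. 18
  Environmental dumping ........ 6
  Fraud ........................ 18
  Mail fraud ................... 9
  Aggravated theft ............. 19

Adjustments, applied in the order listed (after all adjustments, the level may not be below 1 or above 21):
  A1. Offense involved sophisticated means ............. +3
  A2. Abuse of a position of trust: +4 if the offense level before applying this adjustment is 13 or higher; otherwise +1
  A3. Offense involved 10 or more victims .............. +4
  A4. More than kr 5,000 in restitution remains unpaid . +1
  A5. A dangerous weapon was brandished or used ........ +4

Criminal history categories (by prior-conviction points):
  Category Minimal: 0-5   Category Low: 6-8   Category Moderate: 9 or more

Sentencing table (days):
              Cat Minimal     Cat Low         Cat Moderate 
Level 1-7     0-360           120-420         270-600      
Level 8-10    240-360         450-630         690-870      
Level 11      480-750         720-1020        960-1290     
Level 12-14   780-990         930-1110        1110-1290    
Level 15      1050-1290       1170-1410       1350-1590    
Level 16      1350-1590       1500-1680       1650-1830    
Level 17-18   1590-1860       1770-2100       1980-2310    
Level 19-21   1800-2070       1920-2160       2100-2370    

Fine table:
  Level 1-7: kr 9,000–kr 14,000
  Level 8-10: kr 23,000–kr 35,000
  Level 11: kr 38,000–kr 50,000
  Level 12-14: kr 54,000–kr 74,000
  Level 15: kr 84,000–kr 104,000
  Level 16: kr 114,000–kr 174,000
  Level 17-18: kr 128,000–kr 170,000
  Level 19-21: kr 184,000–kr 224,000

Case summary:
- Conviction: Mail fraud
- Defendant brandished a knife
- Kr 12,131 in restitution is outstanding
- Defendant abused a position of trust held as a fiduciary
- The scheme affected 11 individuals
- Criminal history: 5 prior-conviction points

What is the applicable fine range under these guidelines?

Base offense level for mail fraud: 9.
A2 applies (level before this adjustment is 9 < 13, so +1): 9 + 1 = 10.
A3 applies: 10 + 4 = 14.
A4 applies: 14 + 1 = 15.
A5 applies: 15 + 4 = 19.
Final offense level: 19.
Level 19 falls in the 19-21 band.
Fine table: Level 19-21 → kr 184,000–kr 224,000.

kr 184,000–kr 224,000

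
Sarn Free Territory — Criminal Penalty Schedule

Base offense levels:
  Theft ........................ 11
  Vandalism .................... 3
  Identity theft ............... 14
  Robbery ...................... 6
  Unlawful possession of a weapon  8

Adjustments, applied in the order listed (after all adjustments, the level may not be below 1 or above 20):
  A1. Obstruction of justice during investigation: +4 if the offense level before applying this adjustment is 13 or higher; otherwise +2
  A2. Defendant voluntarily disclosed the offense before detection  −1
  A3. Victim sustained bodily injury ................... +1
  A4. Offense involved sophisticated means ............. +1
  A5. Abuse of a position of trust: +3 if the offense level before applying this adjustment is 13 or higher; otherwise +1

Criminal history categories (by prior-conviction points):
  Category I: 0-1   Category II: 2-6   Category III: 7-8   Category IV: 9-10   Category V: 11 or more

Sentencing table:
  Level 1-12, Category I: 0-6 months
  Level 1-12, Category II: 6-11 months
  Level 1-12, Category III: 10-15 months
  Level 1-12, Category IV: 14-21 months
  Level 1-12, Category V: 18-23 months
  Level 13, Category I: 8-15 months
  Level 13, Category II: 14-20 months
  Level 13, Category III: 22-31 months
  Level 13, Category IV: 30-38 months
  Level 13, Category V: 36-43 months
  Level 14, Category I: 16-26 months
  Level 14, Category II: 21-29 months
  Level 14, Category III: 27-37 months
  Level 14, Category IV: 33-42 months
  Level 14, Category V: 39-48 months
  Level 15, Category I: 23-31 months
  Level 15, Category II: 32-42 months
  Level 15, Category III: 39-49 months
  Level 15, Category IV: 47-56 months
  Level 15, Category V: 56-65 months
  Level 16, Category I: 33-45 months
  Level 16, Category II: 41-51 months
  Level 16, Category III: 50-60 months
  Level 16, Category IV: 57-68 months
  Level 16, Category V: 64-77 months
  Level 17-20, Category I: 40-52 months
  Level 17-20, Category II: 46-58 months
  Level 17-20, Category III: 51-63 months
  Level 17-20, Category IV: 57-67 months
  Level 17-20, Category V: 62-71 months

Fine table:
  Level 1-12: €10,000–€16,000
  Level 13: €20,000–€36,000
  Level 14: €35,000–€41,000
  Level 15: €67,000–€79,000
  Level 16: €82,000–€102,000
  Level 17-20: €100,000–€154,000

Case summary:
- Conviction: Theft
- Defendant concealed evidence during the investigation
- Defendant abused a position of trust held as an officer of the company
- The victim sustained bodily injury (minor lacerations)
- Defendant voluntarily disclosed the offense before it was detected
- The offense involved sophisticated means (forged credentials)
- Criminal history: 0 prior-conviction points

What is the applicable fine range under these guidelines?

€100,000–€154,000

Base offense level for theft: 11.
A1 applies (level before this adjustment is 11 < 13, so +2): 11 + 2 = 13.
A2 applies: 13 − 1 = 12.
A3 applies: 12 + 1 = 13.
A4 applies: 13 + 1 = 14.
A5 applies (level before this adjustment is 14 ≥ 13, so +3): 14 + 3 = 17.
Final offense level: 17.
Level 17 falls in the 17-20 band.
Fine table: Level 17-20 → €100,000–€154,000.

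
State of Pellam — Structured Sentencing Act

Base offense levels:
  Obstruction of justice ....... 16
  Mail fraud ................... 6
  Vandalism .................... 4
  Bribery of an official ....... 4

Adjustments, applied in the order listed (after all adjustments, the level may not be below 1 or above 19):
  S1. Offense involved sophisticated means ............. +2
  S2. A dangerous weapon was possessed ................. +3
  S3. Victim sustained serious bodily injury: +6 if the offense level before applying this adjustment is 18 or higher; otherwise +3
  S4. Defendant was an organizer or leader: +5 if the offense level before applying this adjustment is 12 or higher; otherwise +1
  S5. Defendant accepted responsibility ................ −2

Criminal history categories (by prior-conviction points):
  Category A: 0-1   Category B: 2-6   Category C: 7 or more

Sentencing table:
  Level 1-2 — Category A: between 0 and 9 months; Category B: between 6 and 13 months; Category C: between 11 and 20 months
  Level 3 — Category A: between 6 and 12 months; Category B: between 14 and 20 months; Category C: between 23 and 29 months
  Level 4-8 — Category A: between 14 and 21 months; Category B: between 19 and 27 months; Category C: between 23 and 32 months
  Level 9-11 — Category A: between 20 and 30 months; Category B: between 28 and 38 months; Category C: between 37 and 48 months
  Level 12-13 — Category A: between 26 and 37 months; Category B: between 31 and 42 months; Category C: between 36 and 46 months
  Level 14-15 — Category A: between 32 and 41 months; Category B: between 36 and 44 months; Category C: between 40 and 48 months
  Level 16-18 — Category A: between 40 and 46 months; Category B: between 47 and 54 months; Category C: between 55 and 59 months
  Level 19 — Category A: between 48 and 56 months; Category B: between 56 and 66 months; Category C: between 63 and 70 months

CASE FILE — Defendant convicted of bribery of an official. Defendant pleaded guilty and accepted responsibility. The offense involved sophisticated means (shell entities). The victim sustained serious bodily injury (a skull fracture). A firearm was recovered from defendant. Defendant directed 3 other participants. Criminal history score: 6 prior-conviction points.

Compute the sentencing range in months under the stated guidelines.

Base offense level for bribery of an official: 4.
S1 applies: 4 + 2 = 6.
S2 applies: 6 + 3 = 9.
S3 applies (level before this adjustment is 9 < 18, so +3): 9 + 3 = 12.
S4 applies (level before this adjustment is 12 ≥ 12, so +5): 12 + 5 = 17.
S5 applies: 17 − 2 = 15.
Final offense level: 15.
Criminal history: 6 prior points → Category B (2-6).
Level 15 falls in the 14-15 band.
Grid: Level 14-15 × Category B = 36-44 months.

36-44 months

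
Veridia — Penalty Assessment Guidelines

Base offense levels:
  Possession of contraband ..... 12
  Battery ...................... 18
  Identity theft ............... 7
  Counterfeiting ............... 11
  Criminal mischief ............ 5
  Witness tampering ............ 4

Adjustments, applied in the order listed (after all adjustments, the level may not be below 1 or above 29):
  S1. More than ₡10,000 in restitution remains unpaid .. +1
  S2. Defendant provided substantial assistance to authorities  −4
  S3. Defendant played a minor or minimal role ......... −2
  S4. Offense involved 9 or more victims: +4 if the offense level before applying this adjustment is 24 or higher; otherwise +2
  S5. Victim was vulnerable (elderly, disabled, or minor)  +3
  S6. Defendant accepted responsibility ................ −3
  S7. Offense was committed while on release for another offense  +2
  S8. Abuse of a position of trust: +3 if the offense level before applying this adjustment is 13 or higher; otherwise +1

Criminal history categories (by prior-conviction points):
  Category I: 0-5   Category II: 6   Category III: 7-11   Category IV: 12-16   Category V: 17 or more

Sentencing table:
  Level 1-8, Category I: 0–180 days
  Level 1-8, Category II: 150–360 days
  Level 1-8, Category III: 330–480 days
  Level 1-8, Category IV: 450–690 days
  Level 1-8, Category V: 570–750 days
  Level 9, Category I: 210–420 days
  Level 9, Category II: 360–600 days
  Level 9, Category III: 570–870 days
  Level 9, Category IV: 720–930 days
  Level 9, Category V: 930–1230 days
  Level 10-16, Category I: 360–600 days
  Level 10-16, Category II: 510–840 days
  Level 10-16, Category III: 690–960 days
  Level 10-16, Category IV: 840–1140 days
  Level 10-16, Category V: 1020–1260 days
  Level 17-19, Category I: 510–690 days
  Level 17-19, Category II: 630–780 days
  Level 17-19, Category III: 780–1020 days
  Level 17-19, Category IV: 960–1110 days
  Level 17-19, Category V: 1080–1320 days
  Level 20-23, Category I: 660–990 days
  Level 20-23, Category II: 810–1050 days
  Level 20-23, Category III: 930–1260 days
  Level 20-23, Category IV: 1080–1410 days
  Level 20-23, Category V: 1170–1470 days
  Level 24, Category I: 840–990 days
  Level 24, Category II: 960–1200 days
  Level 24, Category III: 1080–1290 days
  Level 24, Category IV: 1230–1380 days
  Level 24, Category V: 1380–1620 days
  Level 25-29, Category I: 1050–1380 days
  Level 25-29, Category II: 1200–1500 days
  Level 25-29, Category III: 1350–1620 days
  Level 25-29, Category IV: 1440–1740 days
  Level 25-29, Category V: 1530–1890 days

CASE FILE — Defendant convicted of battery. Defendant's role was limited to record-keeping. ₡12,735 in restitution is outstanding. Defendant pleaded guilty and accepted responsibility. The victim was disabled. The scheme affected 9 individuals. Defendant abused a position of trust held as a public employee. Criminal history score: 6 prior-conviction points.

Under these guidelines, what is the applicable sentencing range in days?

810-1050 days

Base offense level for battery: 18.
S1 applies: 18 + 1 = 19.
S2 does not apply.
S3 applies: 19 − 2 = 17.
S4 applies (level before this adjustment is 17 < 24, so +2): 17 + 2 = 19.
S5 applies: 19 + 3 = 22.
S6 applies: 22 − 3 = 19.
S8 applies (level before this adjustment is 19 ≥ 13, so +3): 19 + 3 = 22.
Final offense level: 22.
Criminal history: 6 prior points → Category II (6).
Level 22 falls in the 20-23 band.
Grid: Level 20-23 × Category II = 810-1050 days.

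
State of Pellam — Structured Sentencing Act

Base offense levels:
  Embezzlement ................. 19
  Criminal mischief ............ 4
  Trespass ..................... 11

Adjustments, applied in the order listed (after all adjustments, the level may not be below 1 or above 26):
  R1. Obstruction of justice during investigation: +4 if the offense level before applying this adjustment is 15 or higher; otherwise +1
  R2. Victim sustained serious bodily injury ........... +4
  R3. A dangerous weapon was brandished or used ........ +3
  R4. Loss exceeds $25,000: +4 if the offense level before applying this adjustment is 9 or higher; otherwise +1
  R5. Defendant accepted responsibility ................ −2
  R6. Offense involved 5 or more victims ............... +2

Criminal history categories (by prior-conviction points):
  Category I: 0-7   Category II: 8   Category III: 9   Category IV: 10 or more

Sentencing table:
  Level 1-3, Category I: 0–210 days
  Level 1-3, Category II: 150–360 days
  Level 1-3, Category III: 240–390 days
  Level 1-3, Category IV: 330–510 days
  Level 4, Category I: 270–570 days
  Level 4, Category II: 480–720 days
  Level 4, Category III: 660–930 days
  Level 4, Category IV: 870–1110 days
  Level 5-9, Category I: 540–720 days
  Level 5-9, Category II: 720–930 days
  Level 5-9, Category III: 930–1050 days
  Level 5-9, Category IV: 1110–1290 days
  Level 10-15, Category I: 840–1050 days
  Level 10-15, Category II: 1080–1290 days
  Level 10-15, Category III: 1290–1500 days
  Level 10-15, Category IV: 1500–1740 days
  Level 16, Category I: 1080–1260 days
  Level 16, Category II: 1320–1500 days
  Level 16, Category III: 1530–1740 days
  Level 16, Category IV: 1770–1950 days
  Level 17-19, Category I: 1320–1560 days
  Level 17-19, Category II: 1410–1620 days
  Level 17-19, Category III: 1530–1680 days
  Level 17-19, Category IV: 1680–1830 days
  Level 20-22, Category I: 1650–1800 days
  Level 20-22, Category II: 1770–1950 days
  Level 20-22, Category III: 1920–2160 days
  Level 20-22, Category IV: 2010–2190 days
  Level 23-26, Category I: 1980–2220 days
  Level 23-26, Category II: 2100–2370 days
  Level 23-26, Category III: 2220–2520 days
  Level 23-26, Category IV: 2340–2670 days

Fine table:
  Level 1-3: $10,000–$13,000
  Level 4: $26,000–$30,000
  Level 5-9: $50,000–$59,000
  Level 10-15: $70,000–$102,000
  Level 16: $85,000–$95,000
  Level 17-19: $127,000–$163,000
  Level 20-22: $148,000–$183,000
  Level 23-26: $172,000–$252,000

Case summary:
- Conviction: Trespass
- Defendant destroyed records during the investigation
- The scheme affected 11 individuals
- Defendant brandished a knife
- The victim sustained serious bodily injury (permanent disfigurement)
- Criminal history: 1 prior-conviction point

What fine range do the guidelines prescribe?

$148,000–$183,000

Base offense level for trespass: 11.
R1 applies (level before this adjustment is 11 < 15, so +1): 11 + 1 = 12.
R2 applies: 12 + 4 = 16.
R3 applies: 16 + 3 = 19.
R4 does not apply.
R5 does not apply.
R6 applies: 19 + 2 = 21.
Final offense level: 21.
Level 21 falls in the 20-22 band.
Fine table: Level 20-22 → $148,000–$183,000.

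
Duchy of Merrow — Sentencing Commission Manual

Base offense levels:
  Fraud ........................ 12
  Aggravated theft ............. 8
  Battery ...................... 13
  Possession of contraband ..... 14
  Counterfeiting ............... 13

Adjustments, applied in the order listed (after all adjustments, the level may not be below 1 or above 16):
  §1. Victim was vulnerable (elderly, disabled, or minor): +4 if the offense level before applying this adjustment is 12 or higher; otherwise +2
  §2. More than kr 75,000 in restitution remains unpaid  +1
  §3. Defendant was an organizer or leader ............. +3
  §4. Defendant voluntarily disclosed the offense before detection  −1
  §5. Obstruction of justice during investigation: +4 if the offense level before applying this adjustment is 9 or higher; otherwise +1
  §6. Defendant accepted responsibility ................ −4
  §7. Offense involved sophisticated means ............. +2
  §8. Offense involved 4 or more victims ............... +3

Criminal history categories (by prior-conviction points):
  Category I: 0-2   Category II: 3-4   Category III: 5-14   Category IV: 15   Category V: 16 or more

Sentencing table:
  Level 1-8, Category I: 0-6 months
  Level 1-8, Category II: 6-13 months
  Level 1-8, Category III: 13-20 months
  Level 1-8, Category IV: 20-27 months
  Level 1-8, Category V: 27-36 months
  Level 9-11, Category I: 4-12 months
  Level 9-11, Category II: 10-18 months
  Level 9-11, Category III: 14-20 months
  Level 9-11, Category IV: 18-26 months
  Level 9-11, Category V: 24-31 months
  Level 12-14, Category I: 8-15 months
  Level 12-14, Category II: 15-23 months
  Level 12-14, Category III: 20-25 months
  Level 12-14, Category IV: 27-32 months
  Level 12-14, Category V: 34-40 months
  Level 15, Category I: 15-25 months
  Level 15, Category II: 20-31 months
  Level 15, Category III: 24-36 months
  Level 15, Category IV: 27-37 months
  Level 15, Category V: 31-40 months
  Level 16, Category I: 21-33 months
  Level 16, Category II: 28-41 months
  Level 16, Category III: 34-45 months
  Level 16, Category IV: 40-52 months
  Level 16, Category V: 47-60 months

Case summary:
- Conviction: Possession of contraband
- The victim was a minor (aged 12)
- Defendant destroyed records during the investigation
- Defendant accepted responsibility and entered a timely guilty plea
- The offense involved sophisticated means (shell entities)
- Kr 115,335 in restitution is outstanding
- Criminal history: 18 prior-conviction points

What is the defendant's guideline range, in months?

Base offense level for possession of contraband: 14.
§1 applies (level before this adjustment is 14 ≥ 12, so +4): 14 + 4 = 18.
§2 applies: 18 + 1 = 19.
§3 does not apply.
§4 does not apply.
§5 applies (level before this adjustment is 19 ≥ 9, so +4): 19 + 4 = 23.
§6 applies: 23 − 4 = 19.
§7 applies: 19 + 2 = 21.
§8 does not apply.
Level 21 exceeds the maximum of 16; capped at 16.
Final offense level: 16.
Criminal history: 18 prior points → Category V (16+).
Level 16 falls in the 16 band.
Grid: Level 16 × Category V = 47-60 months.

47-60 months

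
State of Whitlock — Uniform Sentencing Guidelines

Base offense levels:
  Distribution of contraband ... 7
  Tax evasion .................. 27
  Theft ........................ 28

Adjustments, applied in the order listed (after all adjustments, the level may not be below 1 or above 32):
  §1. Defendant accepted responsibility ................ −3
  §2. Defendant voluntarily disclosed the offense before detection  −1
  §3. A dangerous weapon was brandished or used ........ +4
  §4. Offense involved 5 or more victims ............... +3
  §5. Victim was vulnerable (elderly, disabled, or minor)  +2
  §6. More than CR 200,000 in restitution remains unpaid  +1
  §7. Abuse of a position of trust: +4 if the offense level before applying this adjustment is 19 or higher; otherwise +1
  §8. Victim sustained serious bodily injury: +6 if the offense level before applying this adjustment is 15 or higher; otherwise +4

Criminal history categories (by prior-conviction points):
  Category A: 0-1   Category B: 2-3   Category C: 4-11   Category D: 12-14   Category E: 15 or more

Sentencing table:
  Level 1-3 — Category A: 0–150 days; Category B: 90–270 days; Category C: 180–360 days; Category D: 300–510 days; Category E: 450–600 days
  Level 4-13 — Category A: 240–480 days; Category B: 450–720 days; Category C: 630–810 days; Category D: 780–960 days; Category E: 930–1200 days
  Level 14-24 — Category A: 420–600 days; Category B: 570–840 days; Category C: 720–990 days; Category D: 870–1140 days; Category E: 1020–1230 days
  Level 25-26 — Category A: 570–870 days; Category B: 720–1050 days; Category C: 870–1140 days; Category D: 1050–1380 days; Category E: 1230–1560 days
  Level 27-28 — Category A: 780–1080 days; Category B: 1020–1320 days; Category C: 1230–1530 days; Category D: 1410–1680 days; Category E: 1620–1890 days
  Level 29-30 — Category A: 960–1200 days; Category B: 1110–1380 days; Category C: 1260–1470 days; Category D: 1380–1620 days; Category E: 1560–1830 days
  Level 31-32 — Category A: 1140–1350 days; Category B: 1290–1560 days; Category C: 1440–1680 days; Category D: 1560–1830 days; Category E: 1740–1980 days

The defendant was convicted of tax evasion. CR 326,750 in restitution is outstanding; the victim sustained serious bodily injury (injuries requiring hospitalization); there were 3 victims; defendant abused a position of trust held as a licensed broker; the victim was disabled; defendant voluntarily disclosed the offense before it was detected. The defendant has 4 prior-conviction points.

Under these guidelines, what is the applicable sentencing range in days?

1440-1680 days

Base offense level for tax evasion: 27.
§2 applies: 27 − 1 = 26.
§3 does not apply.
§4 does not apply.
§5 applies: 26 + 2 = 28.
§6 applies: 28 + 1 = 29.
§7 applies (level before this adjustment is 29 ≥ 19, so +4): 29 + 4 = 33.
§8 applies (level before this adjustment is 33 ≥ 15, so +6): 33 + 6 = 39.
Level 39 exceeds the maximum of 32; capped at 32.
Final offense level: 32.
Criminal history: 4 prior points → Category C (4-11).
Level 32 falls in the 31-32 band.
Grid: Level 31-32 × Category C = 1440-1680 days.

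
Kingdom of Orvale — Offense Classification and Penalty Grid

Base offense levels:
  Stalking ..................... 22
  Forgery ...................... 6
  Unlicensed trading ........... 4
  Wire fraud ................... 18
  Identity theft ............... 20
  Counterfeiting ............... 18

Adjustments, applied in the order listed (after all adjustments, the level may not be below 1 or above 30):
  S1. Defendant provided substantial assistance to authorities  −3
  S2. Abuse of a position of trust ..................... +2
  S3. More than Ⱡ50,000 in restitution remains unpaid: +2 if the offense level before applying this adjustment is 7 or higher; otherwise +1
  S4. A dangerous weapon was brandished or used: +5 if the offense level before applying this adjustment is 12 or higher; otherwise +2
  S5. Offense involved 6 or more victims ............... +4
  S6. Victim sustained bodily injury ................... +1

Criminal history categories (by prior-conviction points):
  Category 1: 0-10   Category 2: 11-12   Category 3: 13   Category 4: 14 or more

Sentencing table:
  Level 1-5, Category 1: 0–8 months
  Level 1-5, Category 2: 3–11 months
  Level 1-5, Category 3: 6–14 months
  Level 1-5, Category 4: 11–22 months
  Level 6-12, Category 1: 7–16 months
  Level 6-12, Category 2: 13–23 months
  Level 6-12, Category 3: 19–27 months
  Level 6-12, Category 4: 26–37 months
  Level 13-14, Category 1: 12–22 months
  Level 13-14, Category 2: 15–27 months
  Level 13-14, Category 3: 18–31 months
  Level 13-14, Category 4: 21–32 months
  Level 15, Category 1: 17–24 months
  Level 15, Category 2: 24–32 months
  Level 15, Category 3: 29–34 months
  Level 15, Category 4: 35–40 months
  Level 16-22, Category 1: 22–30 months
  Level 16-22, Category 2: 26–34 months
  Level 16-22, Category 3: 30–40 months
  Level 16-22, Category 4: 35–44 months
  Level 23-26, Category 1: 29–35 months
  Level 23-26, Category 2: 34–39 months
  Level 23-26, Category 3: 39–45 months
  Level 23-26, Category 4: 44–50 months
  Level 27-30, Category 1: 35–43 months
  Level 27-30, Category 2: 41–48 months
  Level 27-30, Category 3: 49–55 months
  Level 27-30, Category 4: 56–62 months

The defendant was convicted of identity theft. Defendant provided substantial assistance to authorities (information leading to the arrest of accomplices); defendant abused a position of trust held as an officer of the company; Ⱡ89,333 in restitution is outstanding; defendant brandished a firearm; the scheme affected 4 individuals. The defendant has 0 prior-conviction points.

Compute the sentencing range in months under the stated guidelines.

Base offense level for identity theft: 20.
S1 applies: 20 − 3 = 17.
S2 applies: 17 + 2 = 19.
S3 applies (level before this adjustment is 19 ≥ 7, so +2): 19 + 2 = 21.
S4 applies (level before this adjustment is 21 ≥ 12, so +5): 21 + 5 = 26.
S6 does not apply.
Final offense level: 26.
Criminal history: 0 prior points → Category 1 (0-10).
Level 26 falls in the 23-26 band.
Grid: Level 23-26 × Category 1 = 29-35 months.

29-35 months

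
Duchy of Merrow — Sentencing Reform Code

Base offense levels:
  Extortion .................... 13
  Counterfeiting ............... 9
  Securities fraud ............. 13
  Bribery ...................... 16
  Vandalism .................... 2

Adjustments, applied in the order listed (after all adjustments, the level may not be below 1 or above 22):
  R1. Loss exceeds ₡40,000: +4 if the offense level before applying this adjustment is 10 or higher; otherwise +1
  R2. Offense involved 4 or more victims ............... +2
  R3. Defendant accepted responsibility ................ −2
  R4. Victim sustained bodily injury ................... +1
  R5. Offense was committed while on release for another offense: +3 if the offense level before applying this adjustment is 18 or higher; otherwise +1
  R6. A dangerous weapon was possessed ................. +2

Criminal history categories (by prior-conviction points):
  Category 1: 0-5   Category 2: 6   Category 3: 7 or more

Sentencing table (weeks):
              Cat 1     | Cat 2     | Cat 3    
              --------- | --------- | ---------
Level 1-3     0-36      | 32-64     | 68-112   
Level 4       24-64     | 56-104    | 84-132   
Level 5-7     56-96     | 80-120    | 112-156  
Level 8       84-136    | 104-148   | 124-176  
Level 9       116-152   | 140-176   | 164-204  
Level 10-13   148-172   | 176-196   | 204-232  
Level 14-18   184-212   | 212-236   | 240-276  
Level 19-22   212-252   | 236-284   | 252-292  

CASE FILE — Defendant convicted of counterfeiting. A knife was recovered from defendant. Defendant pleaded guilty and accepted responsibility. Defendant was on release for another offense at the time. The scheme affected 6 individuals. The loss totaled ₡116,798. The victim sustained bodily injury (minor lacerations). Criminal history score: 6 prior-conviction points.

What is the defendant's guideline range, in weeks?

Base offense level for counterfeiting: 9.
R1 applies (level before this adjustment is 9 < 10, so +1): 9 + 1 = 10.
R2 applies: 10 + 2 = 12.
R3 applies: 12 − 2 = 10.
R4 applies: 10 + 1 = 11.
R5 applies (level before this adjustment is 11 < 18, so +1): 11 + 1 = 12.
R6 applies: 12 + 2 = 14.
Final offense level: 14.
Criminal history: 6 prior points → Category 2 (6).
Level 14 falls in the 14-18 band.
Grid: Level 14-18 × Category 2 = 212-236 weeks.

212-236 weeks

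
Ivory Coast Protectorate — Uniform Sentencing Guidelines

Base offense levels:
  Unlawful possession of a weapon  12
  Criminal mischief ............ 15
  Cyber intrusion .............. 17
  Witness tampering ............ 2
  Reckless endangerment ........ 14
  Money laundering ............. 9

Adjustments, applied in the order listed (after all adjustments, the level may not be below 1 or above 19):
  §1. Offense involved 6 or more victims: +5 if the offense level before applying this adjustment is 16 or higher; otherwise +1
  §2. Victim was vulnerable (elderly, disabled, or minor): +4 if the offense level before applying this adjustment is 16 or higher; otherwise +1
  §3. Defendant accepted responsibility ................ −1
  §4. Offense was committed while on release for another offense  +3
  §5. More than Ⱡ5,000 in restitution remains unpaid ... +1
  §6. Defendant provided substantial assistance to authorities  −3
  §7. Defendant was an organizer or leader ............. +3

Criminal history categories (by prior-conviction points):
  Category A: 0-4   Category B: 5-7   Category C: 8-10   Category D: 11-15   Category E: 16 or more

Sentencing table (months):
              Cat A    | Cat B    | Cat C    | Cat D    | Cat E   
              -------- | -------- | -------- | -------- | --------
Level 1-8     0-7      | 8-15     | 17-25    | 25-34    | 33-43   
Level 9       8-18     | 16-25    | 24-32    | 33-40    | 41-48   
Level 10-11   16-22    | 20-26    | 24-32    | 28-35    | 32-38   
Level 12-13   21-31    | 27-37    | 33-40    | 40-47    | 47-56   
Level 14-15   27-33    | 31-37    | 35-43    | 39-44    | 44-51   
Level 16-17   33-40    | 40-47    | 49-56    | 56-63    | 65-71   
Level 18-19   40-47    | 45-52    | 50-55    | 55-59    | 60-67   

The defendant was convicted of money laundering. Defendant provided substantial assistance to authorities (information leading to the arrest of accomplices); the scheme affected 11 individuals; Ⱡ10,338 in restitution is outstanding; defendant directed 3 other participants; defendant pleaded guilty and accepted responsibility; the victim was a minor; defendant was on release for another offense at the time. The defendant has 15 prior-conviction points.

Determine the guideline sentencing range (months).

39-44 months

Base offense level for money laundering: 9.
§1 applies (level before this adjustment is 9 < 16, so +1): 9 + 1 = 10.
§2 applies (level before this adjustment is 10 < 16, so +1): 10 + 1 = 11.
§3 applies: 11 − 1 = 10.
§4 applies: 10 + 3 = 13.
§5 applies: 13 + 1 = 14.
§6 applies: 14 − 3 = 11.
§7 applies: 11 + 3 = 14.
Final offense level: 14.
Criminal history: 15 prior points → Category D (11-15).
Level 14 falls in the 14-15 band.
Grid: Level 14-15 × Category D = 39-44 months.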